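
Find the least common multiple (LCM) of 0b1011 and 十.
Convert 0b1011 (binary) → 8 + 2 + 1 = 11 (decimal)
Convert 十 (Chinese numeral) → 1×10 = 10 (decimal)
Compute lcm(11, 10) = 110
110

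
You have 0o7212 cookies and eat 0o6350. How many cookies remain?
Convert 0o7212 (octal) → 7×512 + 2×64 + 1×8 + 2 = 3722 (decimal)
Convert 0o6350 (octal) → 6×512 + 3×64 + 5×8 = 3304 (decimal)
Compute 3722 - 3304 = 418
418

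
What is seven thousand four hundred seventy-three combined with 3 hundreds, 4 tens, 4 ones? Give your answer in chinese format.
Convert seven thousand four hundred seventy-three (English words) → 7×1000 + 4×100 + 73 = 7473 (decimal)
Convert 3 hundreds, 4 tens, 4 ones (place-value notation) → 3×100 + 4×10 + 4 = 344 (decimal)
Compute 7473 + 344 = 7817
Convert 7817 (decimal) → 7817 = 7×1000 + 8×100 + 1×10 + 7 → 七千八百一十七 (Chinese numeral)
七千八百一十七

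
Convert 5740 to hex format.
Convert 5740 (decimal) → 5740 = 1×4096 + 6×256 + 6×16 + 12 → 0x166C (hexadecimal)
0x166C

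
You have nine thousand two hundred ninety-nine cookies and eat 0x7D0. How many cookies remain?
Convert nine thousand two hundred ninety-nine (English words) → 9×1000 + 2×100 + 99 = 9299 (decimal)
Convert 0x7D0 (hexadecimal) → 7×256 + 13×16 = 2000 (decimal)
Compute 9299 - 2000 = 7299
7299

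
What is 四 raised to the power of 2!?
Convert 四 (Chinese numeral) → 4 (decimal)
Convert 2! (factorial) → 2 (decimal)
Compute 4 ^ 2 = 16
16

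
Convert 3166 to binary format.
Convert 3166 (decimal) → 3166 = 2048 + 1024 + 64 + 16 + 8 + 4 + 2 → 0b110001011110 (binary)
0b110001011110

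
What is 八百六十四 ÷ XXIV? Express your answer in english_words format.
Convert 八百六十四 (Chinese numeral) → 8×100 + 6×10 + 4 = 864 (decimal)
Convert XXIV (Roman numeral) → 10 + 10 + 4 = 24 (decimal)
Compute 864 ÷ 24 = 36
Convert 36 (decimal) → thirty-six (English words)
thirty-six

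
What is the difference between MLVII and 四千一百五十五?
Convert MLVII (Roman numeral) → 1000 + 50 + 5 + 1 + 1 = 1057 (decimal)
Convert 四千一百五十五 (Chinese numeral) → 4×1000 + 1×100 + 5×10 + 5 = 4155 (decimal)
Difference: |1057 - 4155| = 3098
3098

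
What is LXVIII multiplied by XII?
Convert LXVIII (Roman numeral) → 50 + 10 + 5 + 1 + 1 + 1 = 68 (decimal)
Convert XII (Roman numeral) → 10 + 1 + 1 = 12 (decimal)
Compute 68 × 12 = 816
816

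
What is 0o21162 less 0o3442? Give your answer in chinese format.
Convert 0o21162 (octal) → 2×4096 + 1×512 + 1×64 + 6×8 + 2 = 8818 (decimal)
Convert 0o3442 (octal) → 3×512 + 4×64 + 4×8 + 2 = 1826 (decimal)
Compute 8818 - 1826 = 6992
Convert 6992 (decimal) → 6992 = 6×1000 + 9×100 + 9×10 + 2 → 六千九百九十二 (Chinese numeral)
六千九百九十二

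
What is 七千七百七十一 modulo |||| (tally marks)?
Convert 七千七百七十一 (Chinese numeral) → 7×1000 + 7×100 + 7×10 + 1 = 7771 (decimal)
Convert |||| (tally marks) → 4 (decimal)
Compute 7771 mod 4 = 3
3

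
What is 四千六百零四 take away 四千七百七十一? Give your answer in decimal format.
Convert 四千六百零四 (Chinese numeral) → 4×1000 + 6×100 + 4 = 4604 (decimal)
Convert 四千七百七十一 (Chinese numeral) → 4×1000 + 7×100 + 7×10 + 1 = 4771 (decimal)
Compute 4604 - 4771 = -167
-167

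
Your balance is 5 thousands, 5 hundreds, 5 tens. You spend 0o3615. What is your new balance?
Convert 5 thousands, 5 hundreds, 5 tens (place-value notation) → 5×1000 + 5×100 + 5×10 = 5550 (decimal)
Convert 0o3615 (octal) → 3×512 + 6×64 + 1×8 + 5 = 1933 (decimal)
Compute 5550 - 1933 = 3617
3617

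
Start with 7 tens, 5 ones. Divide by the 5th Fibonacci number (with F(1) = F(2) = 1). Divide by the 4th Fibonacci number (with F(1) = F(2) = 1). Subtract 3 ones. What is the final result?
Convert 7 tens, 5 ones (place-value notation) → 7×10 + 5 = 75 (decimal)
Start: 75
Convert the 5th Fibonacci number (with F(1) = F(2) = 1) (Fibonacci index) → 1, 1, 2, 3, 5 → 5 (decimal)
75 ÷ 5 = 15
Convert the 4th Fibonacci number (with F(1) = F(2) = 1) (Fibonacci index) → 1, 1, 2, 3 → 3 (decimal)
15 ÷ 3 = 5
Convert 3 ones (place-value notation) → 3 (decimal)
5 - 3 = 2
2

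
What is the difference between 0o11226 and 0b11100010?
Convert 0o11226 (octal) → 1×4096 + 1×512 + 2×64 + 2×8 + 6 = 4758 (decimal)
Convert 0b11100010 (binary) → 128 + 64 + 32 + 2 = 226 (decimal)
Difference: |4758 - 226| = 4532
4532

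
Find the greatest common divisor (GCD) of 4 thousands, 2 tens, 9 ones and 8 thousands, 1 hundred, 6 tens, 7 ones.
Convert 4 thousands, 2 tens, 9 ones (place-value notation) → 4×1000 + 2×10 + 9 = 4029 (decimal)
Convert 8 thousands, 1 hundred, 6 tens, 7 ones (place-value notation) → 8×1000 + 1×100 + 6×10 + 7 = 8167 (decimal)
Compute gcd(4029, 8167) = 1
1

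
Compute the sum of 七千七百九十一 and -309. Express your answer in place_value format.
Convert 七千七百九十一 (Chinese numeral) → 7×1000 + 7×100 + 9×10 + 1 = 7791 (decimal)
Compute 7791 + -309 = 7482
Convert 7482 (decimal) → 7482 = 7×1000 + 4×100 + 8×10 + 2 → 7 thousands, 4 hundreds, 8 tens, 2 ones (place-value notation)
7 thousands, 4 hundreds, 8 tens, 2 ones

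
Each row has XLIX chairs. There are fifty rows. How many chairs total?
Convert XLIX (Roman numeral) → 40 + 9 = 49 (decimal)
Convert fifty (English words) → 50 (decimal)
Compute 49 × 50 = 2450
2450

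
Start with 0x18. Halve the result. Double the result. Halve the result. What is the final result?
Convert 0x18 (hexadecimal) → 1×16 + 8 = 24 (decimal)
Start: 24
24 ÷ 2 = 12
12 × 2 = 24
24 ÷ 2 = 12
12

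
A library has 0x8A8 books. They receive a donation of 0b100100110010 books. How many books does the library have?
Convert 0x8A8 (hexadecimal) → 8×256 + 10×16 + 8 = 2216 (decimal)
Convert 0b100100110010 (binary) → 2048 + 256 + 32 + 16 + 2 = 2354 (decimal)
Compute 2216 + 2354 = 4570
4570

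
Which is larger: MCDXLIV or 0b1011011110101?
Convert MCDXLIV (Roman numeral) → 1000 + 400 + 40 + 4 = 1444 (decimal)
Convert 0b1011011110101 (binary) → 4096 + 1024 + 512 + 128 + 64 + 32 + 16 + 4 + 1 = 5877 (decimal)
Compare 1444 vs 5877: larger = 5877
5877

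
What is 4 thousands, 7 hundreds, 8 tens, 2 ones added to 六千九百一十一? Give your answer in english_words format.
Convert 4 thousands, 7 hundreds, 8 tens, 2 ones (place-value notation) → 4×1000 + 7×100 + 8×10 + 2 = 4782 (decimal)
Convert 六千九百一十一 (Chinese numeral) → 6×1000 + 9×100 + 1×10 + 1 = 6911 (decimal)
Compute 4782 + 6911 = 11693
Convert 11693 (decimal) → 11693 = 11×1000 + 6×100 + 93 → eleven thousand six hundred ninety-three (English words)
eleven thousand six hundred ninety-three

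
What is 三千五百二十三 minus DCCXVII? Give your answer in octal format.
Convert 三千五百二十三 (Chinese numeral) → 3×1000 + 5×100 + 2×10 + 3 = 3523 (decimal)
Convert DCCXVII (Roman numeral) → 500 + 100 + 100 + 10 + 5 + 1 + 1 = 717 (decimal)
Compute 3523 - 717 = 2806
Convert 2806 (decimal) → 2806 = 5×512 + 3×64 + 6×8 + 6 → 0o5366 (octal)
0o5366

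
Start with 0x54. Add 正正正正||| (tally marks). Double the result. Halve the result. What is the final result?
Convert 0x54 (hexadecimal) → 5×16 + 4 = 84 (decimal)
Start: 84
Convert 正正正正||| (tally marks) → 5 + 5 + 5 + 5 + 3 = 23 (decimal)
84 + 23 = 107
107 × 2 = 214
214 ÷ 2 = 107
107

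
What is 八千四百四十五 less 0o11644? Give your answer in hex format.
Convert 八千四百四十五 (Chinese numeral) → 8×1000 + 4×100 + 4×10 + 5 = 8445 (decimal)
Convert 0o11644 (octal) → 1×4096 + 1×512 + 6×64 + 4×8 + 4 = 5028 (decimal)
Compute 8445 - 5028 = 3417
Convert 3417 (decimal) → 3417 = 13×256 + 5×16 + 9 → 0xD59 (hexadecimal)
0xD59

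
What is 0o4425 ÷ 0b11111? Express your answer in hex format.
Convert 0o4425 (octal) → 4×512 + 4×64 + 2×8 + 5 = 2325 (decimal)
Convert 0b11111 (binary) → 16 + 8 + 4 + 2 + 1 = 31 (decimal)
Compute 2325 ÷ 31 = 75
Convert 75 (decimal) → 75 = 4×16 + 11 → 0x4B (hexadecimal)
0x4B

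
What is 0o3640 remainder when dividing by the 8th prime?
Convert 0o3640 (octal) → 3×512 + 6×64 + 4×8 = 1952 (decimal)
Convert the 8th prime (prime index) → 19 (decimal)
Compute 1952 mod 19 = 14
14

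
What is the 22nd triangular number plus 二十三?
The 22nd triangular number = 22×23/2 = 253
Convert 二十三 (Chinese numeral) → 2×10 + 3 = 23 (decimal)
Compute 253 + 23 = 276
276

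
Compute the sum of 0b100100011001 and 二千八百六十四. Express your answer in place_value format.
Convert 0b100100011001 (binary) → 2048 + 256 + 16 + 8 + 1 = 2329 (decimal)
Convert 二千八百六十四 (Chinese numeral) → 2×1000 + 8×100 + 6×10 + 4 = 2864 (decimal)
Compute 2329 + 2864 = 5193
Convert 5193 (decimal) → 5193 = 5×1000 + 1×100 + 9×10 + 3 → 5 thousands, 1 hundred, 9 tens, 3 ones (place-value notation)
5 thousands, 1 hundred, 9 tens, 3 ones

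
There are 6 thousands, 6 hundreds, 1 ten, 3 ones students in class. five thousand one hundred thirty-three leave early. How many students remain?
Convert 6 thousands, 6 hundreds, 1 ten, 3 ones (place-value notation) → 6×1000 + 6×100 + 1×10 + 3 = 6613 (decimal)
Convert five thousand one hundred thirty-three (English words) → 5×1000 + 1×100 + 33 = 5133 (decimal)
Compute 6613 - 5133 = 1480
1480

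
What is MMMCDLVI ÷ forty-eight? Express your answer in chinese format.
Convert MMMCDLVI (Roman numeral) → 1000 + 1000 + 1000 + 400 + 50 + 5 + 1 = 3456 (decimal)
Convert forty-eight (English words) → 48 (decimal)
Compute 3456 ÷ 48 = 72
Convert 72 (decimal) → 72 = 7×10 + 2 → 七十二 (Chinese numeral)
七十二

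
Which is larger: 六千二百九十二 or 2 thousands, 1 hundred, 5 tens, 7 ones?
Convert 六千二百九十二 (Chinese numeral) → 6×1000 + 2×100 + 9×10 + 2 = 6292 (decimal)
Convert 2 thousands, 1 hundred, 5 tens, 7 ones (place-value notation) → 2×1000 + 1×100 + 5×10 + 7 = 2157 (decimal)
Compare 6292 vs 2157: larger = 6292
6292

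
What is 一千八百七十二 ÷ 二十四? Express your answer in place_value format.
Convert 一千八百七十二 (Chinese numeral) → 1×1000 + 8×100 + 7×10 + 2 = 1872 (decimal)
Convert 二十四 (Chinese numeral) → 2×10 + 4 = 24 (decimal)
Compute 1872 ÷ 24 = 78
Convert 78 (decimal) → 78 = 7×10 + 8 → 7 tens, 8 ones (place-value notation)
7 tens, 8 ones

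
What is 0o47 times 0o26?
Convert 0o47 (octal) → 4×8 + 7 = 39 (decimal)
Convert 0o26 (octal) → 2×8 + 6 = 22 (decimal)
Compute 39 × 22 = 858
858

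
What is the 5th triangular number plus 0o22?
The 5th triangular number = 5×6/2 = 15
Convert 0o22 (octal) → 2×8 + 2 = 18 (decimal)
Compute 15 + 18 = 33
33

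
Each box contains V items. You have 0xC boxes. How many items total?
Convert V (Roman numeral) → 5 (decimal)
Convert 0xC (hexadecimal) → 12 (decimal)
Compute 5 × 12 = 60
60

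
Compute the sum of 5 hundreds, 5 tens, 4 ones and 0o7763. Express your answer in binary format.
Convert 5 hundreds, 5 tens, 4 ones (place-value notation) → 5×100 + 5×10 + 4 = 554 (decimal)
Convert 0o7763 (octal) → 7×512 + 7×64 + 6×8 + 3 = 4083 (decimal)
Compute 554 + 4083 = 4637
Convert 4637 (decimal) → 4637 = 4096 + 512 + 16 + 8 + 4 + 1 → 0b1001000011101 (binary)
0b1001000011101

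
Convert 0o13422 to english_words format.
Convert 0o13422 (octal) → 1×4096 + 3×512 + 4×64 + 2×8 + 2 = 5906 (decimal)
Convert 5906 (decimal) → 5906 = 5×1000 + 9×100 + 6 → five thousand nine hundred six (English words)
five thousand nine hundred six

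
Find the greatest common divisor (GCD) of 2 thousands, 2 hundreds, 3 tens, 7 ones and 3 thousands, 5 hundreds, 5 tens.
Convert 2 thousands, 2 hundreds, 3 tens, 7 ones (place-value notation) → 2×1000 + 2×100 + 3×10 + 7 = 2237 (decimal)
Convert 3 thousands, 5 hundreds, 5 tens (place-value notation) → 3×1000 + 5×100 + 5×10 = 3550 (decimal)
Compute gcd(2237, 3550) = 1
1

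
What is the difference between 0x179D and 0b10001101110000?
Convert 0x179D (hexadecimal) → 1×4096 + 7×256 + 9×16 + 13 = 6045 (decimal)
Convert 0b10001101110000 (binary) → 8192 + 512 + 256 + 64 + 32 + 16 = 9072 (decimal)
Difference: |6045 - 9072| = 3027
3027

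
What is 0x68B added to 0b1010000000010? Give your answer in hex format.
Convert 0x68B (hexadecimal) → 6×256 + 8×16 + 11 = 1675 (decimal)
Convert 0b1010000000010 (binary) → 4096 + 1024 + 2 = 5122 (decimal)
Compute 1675 + 5122 = 6797
Convert 6797 (decimal) → 6797 = 1×4096 + 10×256 + 8×16 + 13 → 0x1A8D (hexadecimal)
0x1A8D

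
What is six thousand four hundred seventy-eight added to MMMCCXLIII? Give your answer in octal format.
Convert six thousand four hundred seventy-eight (English words) → 6×1000 + 4×100 + 78 = 6478 (decimal)
Convert MMMCCXLIII (Roman numeral) → 1000 + 1000 + 1000 + 100 + 100 + 40 + 1 + 1 + 1 = 3243 (decimal)
Compute 6478 + 3243 = 9721
Convert 9721 (decimal) → 9721 = 2×4096 + 2×512 + 7×64 + 7×8 + 1 → 0o22771 (octal)
0o22771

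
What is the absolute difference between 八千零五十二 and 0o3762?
Convert 八千零五十二 (Chinese numeral) → 8×1000 + 5×10 + 2 = 8052 (decimal)
Convert 0o3762 (octal) → 3×512 + 7×64 + 6×8 + 2 = 2034 (decimal)
Compute |8052 - 2034| = 6018
6018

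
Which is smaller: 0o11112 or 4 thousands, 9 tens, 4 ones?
Convert 0o11112 (octal) → 1×4096 + 1×512 + 1×64 + 1×8 + 2 = 4682 (decimal)
Convert 4 thousands, 9 tens, 4 ones (place-value notation) → 4×1000 + 9×10 + 4 = 4094 (decimal)
Compare 4682 vs 4094: smaller = 4094
4094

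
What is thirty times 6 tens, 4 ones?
Convert thirty (English words) → 30 (decimal)
Convert 6 tens, 4 ones (place-value notation) → 6×10 + 4 = 64 (decimal)
Compute 30 × 64 = 1920
1920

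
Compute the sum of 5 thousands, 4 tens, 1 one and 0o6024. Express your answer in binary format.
Convert 5 thousands, 4 tens, 1 one (place-value notation) → 5×1000 + 4×10 + 1 = 5041 (decimal)
Convert 0o6024 (octal) → 6×512 + 2×8 + 4 = 3092 (decimal)
Compute 5041 + 3092 = 8133
Convert 8133 (decimal) → 8133 = 4096 + 2048 + 1024 + 512 + 256 + 128 + 64 + 4 + 1 → 0b1111111000101 (binary)
0b1111111000101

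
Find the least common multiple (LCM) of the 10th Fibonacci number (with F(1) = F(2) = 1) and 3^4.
Convert the 10th Fibonacci number (with F(1) = F(2) = 1) (Fibonacci index) → 1, 1, 2, 3, 5, 8, 13, 21, 34, 55 → 55 (decimal)
Convert 3^4 (power) → 81 (decimal)
Compute lcm(55, 81) = 4455
4455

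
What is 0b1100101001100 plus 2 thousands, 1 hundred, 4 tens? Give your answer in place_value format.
Convert 0b1100101001100 (binary) → 4096 + 2048 + 256 + 64 + 8 + 4 = 6476 (decimal)
Convert 2 thousands, 1 hundred, 4 tens (place-value notation) → 2×1000 + 1×100 + 4×10 = 2140 (decimal)
Compute 6476 + 2140 = 8616
Convert 8616 (decimal) → 8616 = 8×1000 + 6×100 + 1×10 + 6 → 8 thousands, 6 hundreds, 1 ten, 6 ones (place-value notation)
8 thousands, 6 hundreds, 1 ten, 6 ones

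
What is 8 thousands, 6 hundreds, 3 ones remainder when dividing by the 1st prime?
Convert 8 thousands, 6 hundreds, 3 ones (place-value notation) → 8×1000 + 6×100 + 3 = 8603 (decimal)
Convert the 1st prime (prime index) → 2 (decimal)
Compute 8603 mod 2 = 1
1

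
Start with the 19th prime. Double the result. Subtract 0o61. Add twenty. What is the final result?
Convert the 19th prime (prime index) → 67 (decimal)
Start: 67
67 × 2 = 134
Convert 0o61 (octal) → 6×8 + 1 = 49 (decimal)
134 - 49 = 85
Convert twenty (English words) → 20 (decimal)
85 + 20 = 105
105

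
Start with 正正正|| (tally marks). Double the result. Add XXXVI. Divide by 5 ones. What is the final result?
Convert 正正正|| (tally marks) → 5 + 5 + 5 + 2 = 17 (decimal)
Start: 17
17 × 2 = 34
Convert XXXVI (Roman numeral) → 10 + 10 + 10 + 5 + 1 = 36 (decimal)
34 + 36 = 70
Convert 5 ones (place-value notation) → 5 (decimal)
70 ÷ 5 = 14
14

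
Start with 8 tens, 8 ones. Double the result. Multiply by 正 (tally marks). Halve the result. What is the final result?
Convert 8 tens, 8 ones (place-value notation) → 8×10 + 8 = 88 (decimal)
Start: 88
88 × 2 = 176
Convert 正 (tally marks) → 5 (decimal)
176 × 5 = 880
880 ÷ 2 = 440
440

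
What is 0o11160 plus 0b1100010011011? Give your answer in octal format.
Convert 0o11160 (octal) → 1×4096 + 1×512 + 1×64 + 6×8 = 4720 (decimal)
Convert 0b1100010011011 (binary) → 4096 + 2048 + 128 + 16 + 8 + 2 + 1 = 6299 (decimal)
Compute 4720 + 6299 = 11019
Convert 11019 (decimal) → 11019 = 2×4096 + 5×512 + 4×64 + 1×8 + 3 → 0o25413 (octal)
0o25413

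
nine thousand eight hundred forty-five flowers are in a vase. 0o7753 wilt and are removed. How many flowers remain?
Convert nine thousand eight hundred forty-five (English words) → 9×1000 + 8×100 + 45 = 9845 (decimal)
Convert 0o7753 (octal) → 7×512 + 7×64 + 5×8 + 3 = 4075 (decimal)
Compute 9845 - 4075 = 5770
5770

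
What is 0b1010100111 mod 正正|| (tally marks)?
Convert 0b1010100111 (binary) → 512 + 128 + 32 + 4 + 2 + 1 = 679 (decimal)
Convert 正正|| (tally marks) → 5 + 5 + 2 = 12 (decimal)
Compute 679 mod 12 = 7
7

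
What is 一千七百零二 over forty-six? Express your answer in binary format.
Convert 一千七百零二 (Chinese numeral) → 1×1000 + 7×100 + 2 = 1702 (decimal)
Convert forty-six (English words) → 46 (decimal)
Compute 1702 ÷ 46 = 37
Convert 37 (decimal) → 37 = 32 + 4 + 1 → 0b100101 (binary)
0b100101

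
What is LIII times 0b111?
Convert LIII (Roman numeral) → 50 + 1 + 1 + 1 = 53 (decimal)
Convert 0b111 (binary) → 4 + 2 + 1 = 7 (decimal)
Compute 53 × 7 = 371
371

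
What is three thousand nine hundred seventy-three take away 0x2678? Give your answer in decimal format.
Convert three thousand nine hundred seventy-three (English words) → 3×1000 + 9×100 + 73 = 3973 (decimal)
Convert 0x2678 (hexadecimal) → 2×4096 + 6×256 + 7×16 + 8 = 9848 (decimal)
Compute 3973 - 9848 = -5875
-5875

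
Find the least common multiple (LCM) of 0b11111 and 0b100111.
Convert 0b11111 (binary) → 16 + 8 + 4 + 2 + 1 = 31 (decimal)
Convert 0b100111 (binary) → 32 + 4 + 2 + 1 = 39 (decimal)
Compute lcm(31, 39) = 1209
1209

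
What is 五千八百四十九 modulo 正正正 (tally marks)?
Convert 五千八百四十九 (Chinese numeral) → 5×1000 + 8×100 + 4×10 + 9 = 5849 (decimal)
Convert 正正正 (tally marks) → 5 + 5 + 5 = 15 (decimal)
Compute 5849 mod 15 = 14
14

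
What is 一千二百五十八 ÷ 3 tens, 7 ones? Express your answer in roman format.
Convert 一千二百五十八 (Chinese numeral) → 1×1000 + 2×100 + 5×10 + 8 = 1258 (decimal)
Convert 3 tens, 7 ones (place-value notation) → 3×10 + 7 = 37 (decimal)
Compute 1258 ÷ 37 = 34
Convert 34 (decimal) → 34 = 10 + 10 + 10 + 4 → XXXIV (Roman numeral)
XXXIV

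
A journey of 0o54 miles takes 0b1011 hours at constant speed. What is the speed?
Convert 0o54 (octal) → 5×8 + 4 = 44 (decimal)
Convert 0b1011 (binary) → 8 + 2 + 1 = 11 (decimal)
Compute 44 ÷ 11 = 4
4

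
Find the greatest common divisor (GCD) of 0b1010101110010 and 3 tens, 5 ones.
Convert 0b1010101110010 (binary) → 4096 + 1024 + 256 + 64 + 32 + 16 + 2 = 5490 (decimal)
Convert 3 tens, 5 ones (place-value notation) → 3×10 + 5 = 35 (decimal)
Compute gcd(5490, 35) = 5
5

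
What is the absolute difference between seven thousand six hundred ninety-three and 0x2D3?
Convert seven thousand six hundred ninety-three (English words) → 7×1000 + 6×100 + 93 = 7693 (decimal)
Convert 0x2D3 (hexadecimal) → 2×256 + 13×16 + 3 = 723 (decimal)
Compute |7693 - 723| = 6970
6970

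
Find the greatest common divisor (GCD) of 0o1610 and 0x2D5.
Convert 0o1610 (octal) → 1×512 + 6×64 + 1×8 = 904 (decimal)
Convert 0x2D5 (hexadecimal) → 2×256 + 13×16 + 5 = 725 (decimal)
Compute gcd(904, 725) = 1
1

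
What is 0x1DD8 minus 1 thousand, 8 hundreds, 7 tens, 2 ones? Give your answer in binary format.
Convert 0x1DD8 (hexadecimal) → 1×4096 + 13×256 + 13×16 + 8 = 7640 (decimal)
Convert 1 thousand, 8 hundreds, 7 tens, 2 ones (place-value notation) → 1×1000 + 8×100 + 7×10 + 2 = 1872 (decimal)
Compute 7640 - 1872 = 5768
Convert 5768 (decimal) → 5768 = 4096 + 1024 + 512 + 128 + 8 → 0b1011010001000 (binary)
0b1011010001000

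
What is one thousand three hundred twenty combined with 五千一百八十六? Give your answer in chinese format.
Convert one thousand three hundred twenty (English words) → 1×1000 + 3×100 + 20 = 1320 (decimal)
Convert 五千一百八十六 (Chinese numeral) → 5×1000 + 1×100 + 8×10 + 6 = 5186 (decimal)
Compute 1320 + 5186 = 6506
Convert 6506 (decimal) → 6506 = 6×1000 + 5×100 + 6 → 六千五百零六 (Chinese numeral)
六千五百零六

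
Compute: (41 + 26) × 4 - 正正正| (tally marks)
Convert 正正正| (tally marks) → 5 + 5 + 5 + 1 = 16 (decimal)
Expression in decimal: (41 + 26) × 4 - 16
Parentheses first: 41 + 26 = 67
Multiply: 67 × 4 = 268
Subtract: 268 - 16 = 252
252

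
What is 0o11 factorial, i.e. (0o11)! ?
Convert 0o11 (octal) → 1×8 + 1 = 9 (decimal)
Compute 9! = 362880
362880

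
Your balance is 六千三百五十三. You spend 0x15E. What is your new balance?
Convert 六千三百五十三 (Chinese numeral) → 6×1000 + 3×100 + 5×10 + 3 = 6353 (decimal)
Convert 0x15E (hexadecimal) → 1×256 + 5×16 + 14 = 350 (decimal)
Compute 6353 - 350 = 6003
6003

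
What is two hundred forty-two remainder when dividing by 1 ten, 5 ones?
Convert two hundred forty-two (English words) → 2×100 + 42 = 242 (decimal)
Convert 1 ten, 5 ones (place-value notation) → 1×10 + 5 = 15 (decimal)
Compute 242 mod 15 = 2
2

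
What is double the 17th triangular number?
The 17th triangular number = 17×18/2 = 153
Compute 153 × 2 = 306
306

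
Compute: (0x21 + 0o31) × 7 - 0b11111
Convert 0x21 (hexadecimal) → 2×16 + 1 = 33 (decimal)
Convert 0o31 (octal) → 3×8 + 1 = 25 (decimal)
Convert 0b11111 (binary) → 16 + 8 + 4 + 2 + 1 = 31 (decimal)
Expression in decimal: (33 + 25) × 7 - 31
Parentheses first: 33 + 25 = 58
Multiply: 58 × 7 = 406
Subtract: 406 - 31 = 375
375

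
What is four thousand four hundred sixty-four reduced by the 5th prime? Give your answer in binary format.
Convert four thousand four hundred sixty-four (English words) → 4×1000 + 4×100 + 64 = 4464 (decimal)
Convert the 5th prime (prime index) → 11 (decimal)
Compute 4464 - 11 = 4453
Convert 4453 (decimal) → 4453 = 4096 + 256 + 64 + 32 + 4 + 1 → 0b1000101100101 (binary)
0b1000101100101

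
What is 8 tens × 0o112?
Convert 8 tens (place-value notation) → 8×10 = 80 (decimal)
Convert 0o112 (octal) → 1×64 + 1×8 + 2 = 74 (decimal)
Compute 80 × 74 = 5920
5920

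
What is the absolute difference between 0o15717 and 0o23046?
Convert 0o15717 (octal) → 1×4096 + 5×512 + 7×64 + 1×8 + 7 = 7119 (decimal)
Convert 0o23046 (octal) → 2×4096 + 3×512 + 4×8 + 6 = 9766 (decimal)
Compute |7119 - 9766| = 2647
2647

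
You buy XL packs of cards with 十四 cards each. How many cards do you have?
Convert 十四 (Chinese numeral) → 1×10 + 4 = 14 (decimal)
Convert XL (Roman numeral) → 40 (decimal)
Compute 14 × 40 = 560
560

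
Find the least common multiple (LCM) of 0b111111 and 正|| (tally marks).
Convert 0b111111 (binary) → 32 + 16 + 8 + 4 + 2 + 1 = 63 (decimal)
Convert 正|| (tally marks) → 5 + 2 = 7 (decimal)
Compute lcm(63, 7) = 63
63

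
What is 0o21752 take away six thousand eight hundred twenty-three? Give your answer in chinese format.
Convert 0o21752 (octal) → 2×4096 + 1×512 + 7×64 + 5×8 + 2 = 9194 (decimal)
Convert six thousand eight hundred twenty-three (English words) → 6×1000 + 8×100 + 23 = 6823 (decimal)
Compute 9194 - 6823 = 2371
Convert 2371 (decimal) → 2371 = 2×1000 + 3×100 + 7×10 + 1 → 二千三百七十一 (Chinese numeral)
二千三百七十一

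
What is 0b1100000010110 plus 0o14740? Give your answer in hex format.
Convert 0b1100000010110 (binary) → 4096 + 2048 + 16 + 4 + 2 = 6166 (decimal)
Convert 0o14740 (octal) → 1×4096 + 4×512 + 7×64 + 4×8 = 6624 (decimal)
Compute 6166 + 6624 = 12790
Convert 12790 (decimal) → 12790 = 3×4096 + 1×256 + 15×16 + 6 → 0x31F6 (hexadecimal)
0x31F6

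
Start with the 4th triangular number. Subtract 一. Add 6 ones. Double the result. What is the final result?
Convert the 4th triangular number (triangular index) → 4×5/2 = 10 (decimal)
Start: 10
Convert 一 (Chinese numeral) → 1 (decimal)
10 - 1 = 9
Convert 6 ones (place-value notation) → 6 (decimal)
9 + 6 = 15
15 × 2 = 30
30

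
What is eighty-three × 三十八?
Convert eighty-three (English words) → 83 (decimal)
Convert 三十八 (Chinese numeral) → 3×10 + 8 = 38 (decimal)
Compute 83 × 38 = 3154
3154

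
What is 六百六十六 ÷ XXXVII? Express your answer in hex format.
Convert 六百六十六 (Chinese numeral) → 6×100 + 6×10 + 6 = 666 (decimal)
Convert XXXVII (Roman numeral) → 10 + 10 + 10 + 5 + 1 + 1 = 37 (decimal)
Compute 666 ÷ 37 = 18
Convert 18 (decimal) → 18 = 1×16 + 2 → 0x12 (hexadecimal)
0x12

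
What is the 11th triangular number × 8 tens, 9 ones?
Convert the 11th triangular number (triangular index) → 11×12/2 = 66 (decimal)
Convert 8 tens, 9 ones (place-value notation) → 8×10 + 9 = 89 (decimal)
Compute 66 × 89 = 5874
5874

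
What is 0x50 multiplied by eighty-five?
Convert 0x50 (hexadecimal) → 5×16 = 80 (decimal)
Convert eighty-five (English words) → 85 (decimal)
Compute 80 × 85 = 6800
6800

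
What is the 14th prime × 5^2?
Convert the 14th prime (prime index) → 43 (decimal)
Convert 5^2 (power) → 25 (decimal)
Compute 43 × 25 = 1075
1075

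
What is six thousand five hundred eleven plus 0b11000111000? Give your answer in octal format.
Convert six thousand five hundred eleven (English words) → 6×1000 + 5×100 + 11 = 6511 (decimal)
Convert 0b11000111000 (binary) → 1024 + 512 + 32 + 16 + 8 = 1592 (decimal)
Compute 6511 + 1592 = 8103
Convert 8103 (decimal) → 8103 = 1×4096 + 7×512 + 6×64 + 4×8 + 7 → 0o17647 (octal)
0o17647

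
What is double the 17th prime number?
The 17th prime number = 59
Compute 59 × 2 = 118
118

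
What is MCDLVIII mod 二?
Convert MCDLVIII (Roman numeral) → 1000 + 400 + 50 + 5 + 1 + 1 + 1 = 1458 (decimal)
Convert 二 (Chinese numeral) → 2 (decimal)
Compute 1458 mod 2 = 0
0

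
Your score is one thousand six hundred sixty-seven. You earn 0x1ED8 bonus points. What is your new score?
Convert one thousand six hundred sixty-seven (English words) → 1×1000 + 6×100 + 67 = 1667 (decimal)
Convert 0x1ED8 (hexadecimal) → 1×4096 + 14×256 + 13×16 + 8 = 7896 (decimal)
Compute 1667 + 7896 = 9563
9563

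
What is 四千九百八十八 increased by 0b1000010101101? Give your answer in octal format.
Convert 四千九百八十八 (Chinese numeral) → 4×1000 + 9×100 + 8×10 + 8 = 4988 (decimal)
Convert 0b1000010101101 (binary) → 4096 + 128 + 32 + 8 + 4 + 1 = 4269 (decimal)
Compute 4988 + 4269 = 9257
Convert 9257 (decimal) → 9257 = 2×4096 + 2×512 + 5×8 + 1 → 0o22051 (octal)
0o22051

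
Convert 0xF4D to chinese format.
Convert 0xF4D (hexadecimal) → 15×256 + 4×16 + 13 = 3917 (decimal)
Convert 3917 (decimal) → 3917 = 3×1000 + 9×100 + 1×10 + 7 → 三千九百一十七 (Chinese numeral)
三千九百一十七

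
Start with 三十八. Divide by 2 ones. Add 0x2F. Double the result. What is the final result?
Convert 三十八 (Chinese numeral) → 3×10 + 8 = 38 (decimal)
Start: 38
Convert 2 ones (place-value notation) → 2 (decimal)
38 ÷ 2 = 19
Convert 0x2F (hexadecimal) → 2×16 + 15 = 47 (decimal)
19 + 47 = 66
66 × 2 = 132
132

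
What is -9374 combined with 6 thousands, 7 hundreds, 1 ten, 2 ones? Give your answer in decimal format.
Convert 6 thousands, 7 hundreds, 1 ten, 2 ones (place-value notation) → 6×1000 + 7×100 + 1×10 + 2 = 6712 (decimal)
Compute -9374 + 6712 = -2662
-2662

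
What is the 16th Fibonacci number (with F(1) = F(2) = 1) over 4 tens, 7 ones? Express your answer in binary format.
Convert the 16th Fibonacci number (with F(1) = F(2) = 1) (Fibonacci index) → 987 (decimal)
Convert 4 tens, 7 ones (place-value notation) → 4×10 + 7 = 47 (decimal)
Compute 987 ÷ 47 = 21
Convert 21 (decimal) → 21 = 16 + 4 + 1 → 0b10101 (binary)
0b10101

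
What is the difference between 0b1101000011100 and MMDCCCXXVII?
Convert 0b1101000011100 (binary) → 4096 + 2048 + 512 + 16 + 8 + 4 = 6684 (decimal)
Convert MMDCCCXXVII (Roman numeral) → 1000 + 1000 + 500 + 100 + 100 + 100 + 10 + 10 + 5 + 1 + 1 = 2827 (decimal)
Difference: |6684 - 2827| = 3857
3857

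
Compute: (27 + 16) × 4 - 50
Parentheses first: 27 + 16 = 43
Multiply: 43 × 4 = 172
Subtract: 172 - 50 = 122
122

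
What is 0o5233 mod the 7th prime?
Convert 0o5233 (octal) → 5×512 + 2×64 + 3×8 + 3 = 2715 (decimal)
Convert the 7th prime (prime index) → 17 (decimal)
Compute 2715 mod 17 = 12
12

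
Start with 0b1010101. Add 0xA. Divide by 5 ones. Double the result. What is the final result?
Convert 0b1010101 (binary) → 64 + 16 + 4 + 1 = 85 (decimal)
Start: 85
Convert 0xA (hexadecimal) → 10 (decimal)
85 + 10 = 95
Convert 5 ones (place-value notation) → 5 (decimal)
95 ÷ 5 = 19
19 × 2 = 38
38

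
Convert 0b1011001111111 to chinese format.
Convert 0b1011001111111 (binary) → 4096 + 1024 + 512 + 64 + 32 + 16 + 8 + 4 + 2 + 1 = 5759 (decimal)
Convert 5759 (decimal) → 5759 = 5×1000 + 7×100 + 5×10 + 9 → 五千七百五十九 (Chinese numeral)
五千七百五十九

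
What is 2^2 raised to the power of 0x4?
Convert 2^2 (power) → 4 (decimal)
Convert 0x4 (hexadecimal) → 4 (decimal)
Compute 4 ^ 4 = 256
256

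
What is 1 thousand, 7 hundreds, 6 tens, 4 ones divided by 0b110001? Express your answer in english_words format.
Convert 1 thousand, 7 hundreds, 6 tens, 4 ones (place-value notation) → 1×1000 + 7×100 + 6×10 + 4 = 1764 (decimal)
Convert 0b110001 (binary) → 32 + 16 + 1 = 49 (decimal)
Compute 1764 ÷ 49 = 36
Convert 36 (decimal) → thirty-six (English words)
thirty-six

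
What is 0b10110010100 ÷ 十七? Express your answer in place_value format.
Convert 0b10110010100 (binary) → 1024 + 256 + 128 + 16 + 4 = 1428 (decimal)
Convert 十七 (Chinese numeral) → 1×10 + 7 = 17 (decimal)
Compute 1428 ÷ 17 = 84
Convert 84 (decimal) → 84 = 8×10 + 4 → 8 tens, 4 ones (place-value notation)
8 tens, 4 ones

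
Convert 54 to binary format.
Convert 54 (decimal) → 54 = 32 + 16 + 4 + 2 → 0b110110 (binary)
0b110110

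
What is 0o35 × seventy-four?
Convert 0o35 (octal) → 3×8 + 5 = 29 (decimal)
Convert seventy-four (English words) → 74 (decimal)
Compute 29 × 74 = 2146
2146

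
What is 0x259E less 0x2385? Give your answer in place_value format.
Convert 0x259E (hexadecimal) → 2×4096 + 5×256 + 9×16 + 14 = 9630 (decimal)
Convert 0x2385 (hexadecimal) → 2×4096 + 3×256 + 8×16 + 5 = 9093 (decimal)
Compute 9630 - 9093 = 537
Convert 537 (decimal) → 537 = 5×100 + 3×10 + 7 → 5 hundreds, 3 tens, 7 ones (place-value notation)
5 hundreds, 3 tens, 7 ones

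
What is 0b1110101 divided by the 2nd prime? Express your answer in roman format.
Convert 0b1110101 (binary) → 64 + 32 + 16 + 4 + 1 = 117 (decimal)
Convert the 2nd prime (prime index) → 3 (decimal)
Compute 117 ÷ 3 = 39
Convert 39 (decimal) → 39 = 10 + 10 + 10 + 9 → XXXIX (Roman numeral)
XXXIX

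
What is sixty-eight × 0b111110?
Convert sixty-eight (English words) → 68 (decimal)
Convert 0b111110 (binary) → 32 + 16 + 8 + 4 + 2 = 62 (decimal)
Compute 68 × 62 = 4216
4216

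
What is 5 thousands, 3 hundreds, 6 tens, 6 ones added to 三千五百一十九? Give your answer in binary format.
Convert 5 thousands, 3 hundreds, 6 tens, 6 ones (place-value notation) → 5×1000 + 3×100 + 6×10 + 6 = 5366 (decimal)
Convert 三千五百一十九 (Chinese numeral) → 3×1000 + 5×100 + 1×10 + 9 = 3519 (decimal)
Compute 5366 + 3519 = 8885
Convert 8885 (decimal) → 8885 = 8192 + 512 + 128 + 32 + 16 + 4 + 1 → 0b10001010110101 (binary)
0b10001010110101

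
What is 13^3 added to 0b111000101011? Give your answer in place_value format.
Convert 13^3 (power) → 2197 (decimal)
Convert 0b111000101011 (binary) → 2048 + 1024 + 512 + 32 + 8 + 2 + 1 = 3627 (decimal)
Compute 2197 + 3627 = 5824
Convert 5824 (decimal) → 5824 = 5×1000 + 8×100 + 2×10 + 4 → 5 thousands, 8 hundreds, 2 tens, 4 ones (place-value notation)
5 thousands, 8 hundreds, 2 tens, 4 ones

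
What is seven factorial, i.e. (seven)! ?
Convert seven (English words) → 7 (decimal)
Compute 7! = 5040
5040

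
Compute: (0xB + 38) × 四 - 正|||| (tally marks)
Convert 0xB (hexadecimal) → 11 (decimal)
Convert 四 (Chinese numeral) → 4 (decimal)
Convert 正|||| (tally marks) → 5 + 4 = 9 (decimal)
Expression in decimal: (11 + 38) × 4 - 9
Parentheses first: 11 + 38 = 49
Multiply: 49 × 4 = 196
Subtract: 196 - 9 = 187
187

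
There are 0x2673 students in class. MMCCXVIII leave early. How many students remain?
Convert 0x2673 (hexadecimal) → 2×4096 + 6×256 + 7×16 + 3 = 9843 (decimal)
Convert MMCCXVIII (Roman numeral) → 1000 + 1000 + 100 + 100 + 10 + 5 + 1 + 1 + 1 = 2218 (decimal)
Compute 9843 - 2218 = 7625
7625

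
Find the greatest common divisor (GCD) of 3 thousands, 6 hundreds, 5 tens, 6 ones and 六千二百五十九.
Convert 3 thousands, 6 hundreds, 5 tens, 6 ones (place-value notation) → 3×1000 + 6×100 + 5×10 + 6 = 3656 (decimal)
Convert 六千二百五十九 (Chinese numeral) → 6×1000 + 2×100 + 5×10 + 9 = 6259 (decimal)
Compute gcd(3656, 6259) = 1
1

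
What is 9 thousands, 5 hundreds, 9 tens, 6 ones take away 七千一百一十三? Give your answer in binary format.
Convert 9 thousands, 5 hundreds, 9 tens, 6 ones (place-value notation) → 9×1000 + 5×100 + 9×10 + 6 = 9596 (decimal)
Convert 七千一百一十三 (Chinese numeral) → 7×1000 + 1×100 + 1×10 + 3 = 7113 (decimal)
Compute 9596 - 7113 = 2483
Convert 2483 (decimal) → 2483 = 2048 + 256 + 128 + 32 + 16 + 2 + 1 → 0b100110110011 (binary)
0b100110110011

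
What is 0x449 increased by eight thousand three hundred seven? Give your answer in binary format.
Convert 0x449 (hexadecimal) → 4×256 + 4×16 + 9 = 1097 (decimal)
Convert eight thousand three hundred seven (English words) → 8×1000 + 3×100 + 7 = 8307 (decimal)
Compute 1097 + 8307 = 9404
Convert 9404 (decimal) → 9404 = 8192 + 1024 + 128 + 32 + 16 + 8 + 4 → 0b10010010111100 (binary)
0b10010010111100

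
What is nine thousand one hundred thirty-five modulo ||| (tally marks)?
Convert nine thousand one hundred thirty-five (English words) → 9×1000 + 1×100 + 35 = 9135 (decimal)
Convert ||| (tally marks) → 3 (decimal)
Compute 9135 mod 3 = 0
0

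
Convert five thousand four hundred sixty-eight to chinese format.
Convert five thousand four hundred sixty-eight (English words) → 5×1000 + 4×100 + 68 = 5468 (decimal)
Convert 5468 (decimal) → 5468 = 5×1000 + 4×100 + 6×10 + 8 → 五千四百六十八 (Chinese numeral)
五千四百六十八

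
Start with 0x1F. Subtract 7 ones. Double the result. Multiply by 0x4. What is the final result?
Convert 0x1F (hexadecimal) → 1×16 + 15 = 31 (decimal)
Start: 31
Convert 7 ones (place-value notation) → 7 (decimal)
31 - 7 = 24
24 × 2 = 48
Convert 0x4 (hexadecimal) → 4 (decimal)
48 × 4 = 192
192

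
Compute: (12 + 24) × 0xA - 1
Convert 0xA (hexadecimal) → 10 (decimal)
Expression in decimal: (12 + 24) × 10 - 1
Parentheses first: 12 + 24 = 36
Multiply: 36 × 10 = 360
Subtract: 360 - 1 = 359
359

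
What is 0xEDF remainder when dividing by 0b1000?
Convert 0xEDF (hexadecimal) → 14×256 + 13×16 + 15 = 3807 (decimal)
Convert 0b1000 (binary) → 8 (decimal)
Compute 3807 mod 8 = 7
7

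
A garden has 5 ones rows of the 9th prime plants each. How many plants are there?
Convert the 9th prime (prime index) → 23 (decimal)
Convert 5 ones (place-value notation) → 5 (decimal)
Compute 23 × 5 = 115
115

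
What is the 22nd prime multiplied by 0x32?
Convert the 22nd prime (prime index) → 79 (decimal)
Convert 0x32 (hexadecimal) → 3×16 + 2 = 50 (decimal)
Compute 79 × 50 = 3950
3950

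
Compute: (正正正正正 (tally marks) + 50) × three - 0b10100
Convert 正正正正正 (tally marks) → 5 + 5 + 5 + 5 + 5 = 25 (decimal)
Convert three (English words) → 3 (decimal)
Convert 0b10100 (binary) → 16 + 4 = 20 (decimal)
Expression in decimal: (25 + 50) × 3 - 20
Parentheses first: 25 + 50 = 75
Multiply: 75 × 3 = 225
Subtract: 225 - 20 = 205
205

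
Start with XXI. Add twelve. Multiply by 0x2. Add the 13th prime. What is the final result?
Convert XXI (Roman numeral) → 10 + 10 + 1 = 21 (decimal)
Start: 21
Convert twelve (English words) → 12 (decimal)
21 + 12 = 33
Convert 0x2 (hexadecimal) → 2 (decimal)
33 × 2 = 66
Convert the 13th prime (prime index) → 41 (decimal)
66 + 41 = 107
107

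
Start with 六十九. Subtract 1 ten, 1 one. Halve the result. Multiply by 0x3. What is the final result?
Convert 六十九 (Chinese numeral) → 6×10 + 9 = 69 (decimal)
Start: 69
Convert 1 ten, 1 one (place-value notation) → 1×10 + 1 = 11 (decimal)
69 - 11 = 58
58 ÷ 2 = 29
Convert 0x3 (hexadecimal) → 3 (decimal)
29 × 3 = 87
87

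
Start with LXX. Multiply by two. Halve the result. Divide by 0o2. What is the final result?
Convert LXX (Roman numeral) → 50 + 10 + 10 = 70 (decimal)
Start: 70
Convert two (English words) → 2 (decimal)
70 × 2 = 140
140 ÷ 2 = 70
Convert 0o2 (octal) → 2 (decimal)
70 ÷ 2 = 35
35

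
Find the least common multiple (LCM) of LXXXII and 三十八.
Convert LXXXII (Roman numeral) → 50 + 10 + 10 + 10 + 1 + 1 = 82 (decimal)
Convert 三十八 (Chinese numeral) → 3×10 + 8 = 38 (decimal)
Compute lcm(82, 38) = 1558
1558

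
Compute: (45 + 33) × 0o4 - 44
Convert 0o4 (octal) → 4 (decimal)
Expression in decimal: (45 + 33) × 4 - 44
Parentheses first: 45 + 33 = 78
Multiply: 78 × 4 = 312
Subtract: 312 - 44 = 268
268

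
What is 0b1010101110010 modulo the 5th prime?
Convert 0b1010101110010 (binary) → 4096 + 1024 + 256 + 64 + 32 + 16 + 2 = 5490 (decimal)
Convert the 5th prime (prime index) → 11 (decimal)
Compute 5490 mod 11 = 1
1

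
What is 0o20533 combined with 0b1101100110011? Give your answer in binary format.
Convert 0o20533 (octal) → 2×4096 + 5×64 + 3×8 + 3 = 8539 (decimal)
Convert 0b1101100110011 (binary) → 4096 + 2048 + 512 + 256 + 32 + 16 + 2 + 1 = 6963 (decimal)
Compute 8539 + 6963 = 15502
Convert 15502 (decimal) → 15502 = 8192 + 4096 + 2048 + 1024 + 128 + 8 + 4 + 2 → 0b11110010001110 (binary)
0b11110010001110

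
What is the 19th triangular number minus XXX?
The 19th triangular number = 19×20/2 = 190
Convert XXX (Roman numeral) → 10 + 10 + 10 = 30 (decimal)
Compute 190 - 30 = 160
160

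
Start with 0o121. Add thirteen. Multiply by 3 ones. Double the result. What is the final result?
Convert 0o121 (octal) → 1×64 + 2×8 + 1 = 81 (decimal)
Start: 81
Convert thirteen (English words) → 13 (decimal)
81 + 13 = 94
Convert 3 ones (place-value notation) → 3 (decimal)
94 × 3 = 282
282 × 2 = 564
564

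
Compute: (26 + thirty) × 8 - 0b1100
Convert thirty (English words) → 30 (decimal)
Convert 0b1100 (binary) → 8 + 4 = 12 (decimal)
Expression in decimal: (26 + 30) × 8 - 12
Parentheses first: 26 + 30 = 56
Multiply: 56 × 8 = 448
Subtract: 448 - 12 = 436
436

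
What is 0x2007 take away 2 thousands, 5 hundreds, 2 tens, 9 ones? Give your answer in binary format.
Convert 0x2007 (hexadecimal) → 2×4096 + 7 = 8199 (decimal)
Convert 2 thousands, 5 hundreds, 2 tens, 9 ones (place-value notation) → 2×1000 + 5×100 + 2×10 + 9 = 2529 (decimal)
Compute 8199 - 2529 = 5670
Convert 5670 (decimal) → 5670 = 4096 + 1024 + 512 + 32 + 4 + 2 → 0b1011000100110 (binary)
0b1011000100110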